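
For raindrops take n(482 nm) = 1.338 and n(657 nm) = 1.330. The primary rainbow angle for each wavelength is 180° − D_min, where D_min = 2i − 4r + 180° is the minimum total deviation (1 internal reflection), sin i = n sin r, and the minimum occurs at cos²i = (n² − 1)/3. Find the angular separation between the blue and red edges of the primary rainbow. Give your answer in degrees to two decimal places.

At 482 nm (n = 1.338): cos²i = 0.26341 → i = 59.120°, r = 39.899°, D_min = 138.643°, rainbow angle = 41.357°.
At 657 nm (n = 1.330): cos²i = 0.25630 → i = 59.585°, r = 40.422°, D_min = 137.484°, rainbow angle = 42.516°.
Angular width = |41.357° − 42.516°| = 1.160°.

1.16°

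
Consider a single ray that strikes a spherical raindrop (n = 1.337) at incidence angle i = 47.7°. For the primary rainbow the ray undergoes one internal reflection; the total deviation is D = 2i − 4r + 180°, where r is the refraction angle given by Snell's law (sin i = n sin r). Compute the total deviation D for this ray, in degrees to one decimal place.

141.1°

sin r = sin 47.7° / 1.337 = 0.7396/1.337 = 0.5532; r = 33.59°.
D = 2·47.7° − 4·33.59° + 180° = 95.40° − 134.35° + 180° = 141.05°.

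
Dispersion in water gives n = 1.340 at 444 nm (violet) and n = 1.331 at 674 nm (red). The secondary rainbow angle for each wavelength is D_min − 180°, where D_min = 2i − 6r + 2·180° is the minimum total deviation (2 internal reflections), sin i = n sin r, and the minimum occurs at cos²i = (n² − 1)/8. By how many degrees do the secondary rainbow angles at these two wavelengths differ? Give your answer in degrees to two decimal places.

2.34°

At 444 nm (n = 1.340): cos²i = 0.09945 → i = 71.618°, r = 45.088°, D_min = 232.709°, rainbow angle = 52.709°.
At 674 nm (n = 1.331): cos²i = 0.09645 → i = 71.907°, r = 45.575°, D_min = 230.365°, rainbow angle = 50.365°.
Angular width = |52.709° − 50.365°| = 2.344°.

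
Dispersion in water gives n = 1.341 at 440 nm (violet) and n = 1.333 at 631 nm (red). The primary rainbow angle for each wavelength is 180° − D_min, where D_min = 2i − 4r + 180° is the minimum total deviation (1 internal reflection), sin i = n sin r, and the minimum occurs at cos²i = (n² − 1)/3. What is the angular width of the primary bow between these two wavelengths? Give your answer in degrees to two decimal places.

At 440 nm (n = 1.341): cos²i = 0.26609 → i = 58.946°, r = 39.705°, D_min = 139.071°, rainbow angle = 40.929°.
At 631 nm (n = 1.333): cos²i = 0.25896 → i = 59.410°, r = 40.225°, D_min = 137.922°, rainbow angle = 42.078°.
Angular width = |40.929° − 42.078°| = 1.149°.

1.15°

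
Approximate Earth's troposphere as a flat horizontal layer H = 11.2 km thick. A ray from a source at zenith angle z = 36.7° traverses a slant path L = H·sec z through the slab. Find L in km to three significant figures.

sec z = 1/cos 36.7° = 1.2472.
L = 11.2 × 1.2472 = 13.969 km.

14.0 km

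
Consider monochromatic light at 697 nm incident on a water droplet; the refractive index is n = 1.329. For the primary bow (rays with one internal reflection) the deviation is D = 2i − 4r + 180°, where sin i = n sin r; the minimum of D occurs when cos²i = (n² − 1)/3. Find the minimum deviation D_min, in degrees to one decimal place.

137.3°

cos²i = (1.76624 − 1)/3 = 0.25541; i = arccos(0.50538) = 59.643°.
sin r = sin 59.643°/1.329 = 0.64928; r = 40.487°.
D_min = 2·59.643° − 4·40.487° + 180° = 137.337°.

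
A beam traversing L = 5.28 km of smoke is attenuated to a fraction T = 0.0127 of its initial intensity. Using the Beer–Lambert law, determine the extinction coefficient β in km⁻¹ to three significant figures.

0.827 km⁻¹

Beer–Lambert: T = exp(−βL) ⇒ β = −ln(T)/L = −ln(0.0127)/5.28 = 4.3662/5.28 = 0.8269 km⁻¹.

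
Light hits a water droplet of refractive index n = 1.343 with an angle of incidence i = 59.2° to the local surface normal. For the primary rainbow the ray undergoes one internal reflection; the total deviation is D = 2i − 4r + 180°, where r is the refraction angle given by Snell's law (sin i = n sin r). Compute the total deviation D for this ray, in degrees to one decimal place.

sin r = sin 59.2° / 1.343 = 0.8590/1.343 = 0.6396; r = 39.76°.
D = 2·59.2° − 4·39.76° + 180° = 118.40° − 159.04° + 180° = 139.36°.

139.4°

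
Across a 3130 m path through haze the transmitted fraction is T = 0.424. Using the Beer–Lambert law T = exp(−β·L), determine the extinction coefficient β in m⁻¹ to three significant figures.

Beer–Lambert: T = exp(−βL) ⇒ β = −ln(T)/L = −ln(0.424)/3130 = 0.8580/3130 = 0.0002741 m⁻¹.

0.000274 m⁻¹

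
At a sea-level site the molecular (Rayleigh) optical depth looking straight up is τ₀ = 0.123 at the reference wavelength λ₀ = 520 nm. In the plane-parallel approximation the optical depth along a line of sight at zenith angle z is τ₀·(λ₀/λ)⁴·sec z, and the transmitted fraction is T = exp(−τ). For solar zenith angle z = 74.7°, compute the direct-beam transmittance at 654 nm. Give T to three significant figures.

sec 74.7° = 3.7897.
τ = 0.123 × (520/654)⁴ × 3.7897 = 0.123 × 0.3997 × 3.7897 = 0.1863.
T = exp(−0.1863) = 0.8300.

0.830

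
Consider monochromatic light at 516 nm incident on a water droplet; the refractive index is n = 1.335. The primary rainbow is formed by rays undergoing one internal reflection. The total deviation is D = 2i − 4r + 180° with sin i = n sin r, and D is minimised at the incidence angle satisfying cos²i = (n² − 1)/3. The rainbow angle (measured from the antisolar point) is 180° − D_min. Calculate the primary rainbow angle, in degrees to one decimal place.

cos²i = (1.78222 − 1)/3 = 0.26074; i = arccos(0.51063) = 59.294°.
sin r = sin 59.294°/1.335 = 0.64405; r = 40.094°.
D_min = 2·59.294° − 4·40.094° + 180° = 138.212°.
Rainbow angle = 180° − D_min = 41.788°.

41.8°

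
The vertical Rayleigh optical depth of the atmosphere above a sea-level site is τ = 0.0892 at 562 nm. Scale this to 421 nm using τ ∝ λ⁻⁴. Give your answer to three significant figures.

τ(421 nm) = τ(562 nm) × (562/421)⁴ = 0.0892 × (1.3349)⁴ = 0.0892 × 3.1755 = 0.2833.

0.283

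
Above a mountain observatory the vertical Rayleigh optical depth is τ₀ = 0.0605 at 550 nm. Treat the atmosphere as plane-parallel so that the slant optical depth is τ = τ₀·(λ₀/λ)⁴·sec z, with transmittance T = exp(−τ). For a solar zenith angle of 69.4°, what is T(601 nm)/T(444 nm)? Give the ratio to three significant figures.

Airmass: sec 69.4° = 2.8422.
τ(601 nm) = 0.0605 × (550/601)⁴ × 2.8422 = 0.0605 × 0.7014 × 2.8422 = 0.1206.
τ(444 nm) = 0.0605 × (550/444)⁴ × 2.8422 = 0.0605 × 2.3546 × 2.8422 = 0.4049.
T(601)/T(444) = exp(τ_B − τ_A) = exp(0.2843) = 1.3288.

1.33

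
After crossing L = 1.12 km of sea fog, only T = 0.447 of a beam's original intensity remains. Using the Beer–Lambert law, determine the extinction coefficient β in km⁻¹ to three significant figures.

Beer–Lambert: T = exp(−βL) ⇒ β = −ln(T)/L = −ln(0.447)/1.12 = 0.8052/1.12 = 0.7189 km⁻¹.

0.719 km⁻¹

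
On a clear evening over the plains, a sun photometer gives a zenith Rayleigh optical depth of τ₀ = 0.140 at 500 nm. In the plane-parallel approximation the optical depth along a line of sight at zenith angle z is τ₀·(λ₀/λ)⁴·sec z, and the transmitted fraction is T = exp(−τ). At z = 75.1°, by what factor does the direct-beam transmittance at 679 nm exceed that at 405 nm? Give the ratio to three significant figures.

3.02

Airmass: sec 75.1° = 3.8890.
τ(679 nm) = 0.140 × (500/679)⁴ × 3.8890 = 0.140 × 0.2940 × 3.8890 = 0.1601.
τ(405 nm) = 0.140 × (500/405)⁴ × 3.8890 = 0.140 × 2.3231 × 3.8890 = 1.2648.
T(679)/T(405) = exp(τ_B − τ_A) = exp(1.1047) = 3.0184.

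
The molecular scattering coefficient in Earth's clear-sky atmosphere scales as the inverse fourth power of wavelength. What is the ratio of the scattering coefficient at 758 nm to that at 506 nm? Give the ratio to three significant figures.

Rayleigh scattering ∝ λ⁻⁴, so the ratio of coefficients is the inverse fourth power of the wavelength ratio.
σ(758)/σ(506) = (506/758)⁴ = (0.6675)⁴ = 0.1986.

0.199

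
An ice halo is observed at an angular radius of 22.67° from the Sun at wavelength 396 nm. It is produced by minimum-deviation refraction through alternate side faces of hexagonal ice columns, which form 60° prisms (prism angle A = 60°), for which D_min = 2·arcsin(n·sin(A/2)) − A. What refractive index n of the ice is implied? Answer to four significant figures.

1.321

Rearranging: n = sin((D_min + A)/2) / sin(A/2).
(D_min + A)/2 = (22.67° + 60°)/2 = 41.335°.
n = sin 41.335° / sin 30° = 0.6605 / 0.5000 = 1.3209.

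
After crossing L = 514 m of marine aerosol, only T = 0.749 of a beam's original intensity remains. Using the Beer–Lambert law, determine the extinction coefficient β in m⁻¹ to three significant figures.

Beer–Lambert: T = exp(−βL) ⇒ β = −ln(T)/L = −ln(0.749)/514 = 0.2890/514 = 0.0005623 m⁻¹.

0.000562 m⁻¹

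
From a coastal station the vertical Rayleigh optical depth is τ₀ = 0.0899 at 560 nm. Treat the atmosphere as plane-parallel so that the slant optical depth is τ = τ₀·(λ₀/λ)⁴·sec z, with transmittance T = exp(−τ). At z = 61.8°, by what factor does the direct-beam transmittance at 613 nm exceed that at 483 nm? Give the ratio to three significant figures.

Airmass: sec 61.8° = 2.1162.
τ(613 nm) = 0.0899 × (560/613)⁴ × 2.1162 = 0.0899 × 0.6965 × 2.1162 = 0.1325.
τ(483 nm) = 0.0899 × (560/483)⁴ × 2.1162 = 0.0899 × 1.8070 × 2.1162 = 0.3438.
T(613)/T(483) = exp(τ_B − τ_A) = exp(0.2113) = 1.2353.

1.24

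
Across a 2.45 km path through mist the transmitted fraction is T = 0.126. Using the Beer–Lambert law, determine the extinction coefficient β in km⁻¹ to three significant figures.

0.845 km⁻¹

Beer–Lambert: T = exp(−βL) ⇒ β = −ln(T)/L = −ln(0.126)/2.45 = 2.0715/2.45 = 0.8455 km⁻¹.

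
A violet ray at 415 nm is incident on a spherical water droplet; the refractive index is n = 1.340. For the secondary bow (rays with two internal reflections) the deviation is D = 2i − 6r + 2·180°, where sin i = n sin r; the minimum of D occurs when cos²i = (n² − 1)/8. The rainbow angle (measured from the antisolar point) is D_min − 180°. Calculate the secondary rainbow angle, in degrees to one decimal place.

52.7°

cos²i = (1.79560 − 1)/8 = 0.09945; i = arccos(0.31536) = 71.618°.
sin r = sin 71.618°/1.340 = 0.70819; r = 45.088°.
D_min = 2·71.618° − 6·45.088° + 360° = 232.709°.
Rainbow angle = D_min − 180° = 52.709°.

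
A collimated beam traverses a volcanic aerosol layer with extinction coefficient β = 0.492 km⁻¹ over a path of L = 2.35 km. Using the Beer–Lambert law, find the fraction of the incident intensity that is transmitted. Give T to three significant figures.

0.315

τ = β·L = 0.492 × 2.35 = 1.1562.
T = exp(−1.1562) = 0.3147.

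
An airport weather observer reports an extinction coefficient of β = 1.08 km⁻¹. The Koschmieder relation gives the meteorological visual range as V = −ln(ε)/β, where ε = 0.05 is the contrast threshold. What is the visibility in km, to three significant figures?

V = −ln(0.05) / 1.08 = 2.996 / 1.08 = 2.7738 km.

2.77 km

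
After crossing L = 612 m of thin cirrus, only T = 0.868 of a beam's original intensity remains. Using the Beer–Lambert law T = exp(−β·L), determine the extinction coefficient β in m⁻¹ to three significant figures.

Beer–Lambert: T = exp(−βL) ⇒ β = −ln(T)/L = −ln(0.868)/612 = 0.1416/612 = 0.0002313 m⁻¹.

0.000231 m⁻¹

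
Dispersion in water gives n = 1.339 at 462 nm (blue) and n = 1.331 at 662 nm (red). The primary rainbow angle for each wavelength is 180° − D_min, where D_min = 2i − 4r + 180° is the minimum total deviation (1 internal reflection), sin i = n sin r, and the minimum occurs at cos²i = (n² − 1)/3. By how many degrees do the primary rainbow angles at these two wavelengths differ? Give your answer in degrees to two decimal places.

1.16°

At 462 nm (n = 1.339): cos²i = 0.26431 → i = 59.062°, r = 39.834°, D_min = 138.786°, rainbow angle = 41.214°.
At 662 nm (n = 1.331): cos²i = 0.25719 → i = 59.527°, r = 40.356°, D_min = 137.630°, rainbow angle = 42.370°.
Angular width = |41.214° − 42.370°| = 1.156°.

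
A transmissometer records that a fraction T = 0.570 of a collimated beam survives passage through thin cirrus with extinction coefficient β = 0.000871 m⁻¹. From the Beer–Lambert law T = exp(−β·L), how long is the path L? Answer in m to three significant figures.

Beer–Lambert: T = exp(−βL) ⇒ L = −ln(T)/β = −ln(0.570)/0.000871 = 0.5621/0.000871 = 645.4 m.

645 m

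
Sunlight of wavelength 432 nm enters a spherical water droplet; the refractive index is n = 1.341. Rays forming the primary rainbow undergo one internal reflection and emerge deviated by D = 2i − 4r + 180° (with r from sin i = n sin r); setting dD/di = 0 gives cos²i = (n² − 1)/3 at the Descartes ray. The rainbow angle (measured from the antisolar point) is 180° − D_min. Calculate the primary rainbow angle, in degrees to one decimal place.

40.9°

cos²i = (1.79828 − 1)/3 = 0.26609; i = arccos(0.51584) = 58.946°.
sin r = sin 58.946°/1.341 = 0.63884; r = 39.705°.
D_min = 2·58.946° − 4·39.705° + 180° = 139.071°.
Rainbow angle = 180° − D_min = 40.929°.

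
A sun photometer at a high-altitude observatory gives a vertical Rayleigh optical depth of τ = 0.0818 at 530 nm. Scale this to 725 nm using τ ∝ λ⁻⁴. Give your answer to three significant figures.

τ(725 nm) = τ(530 nm) × (530/725)⁴ = 0.0818 × (0.7310)⁴ = 0.0818 × 0.2856 = 0.0234.

0.0234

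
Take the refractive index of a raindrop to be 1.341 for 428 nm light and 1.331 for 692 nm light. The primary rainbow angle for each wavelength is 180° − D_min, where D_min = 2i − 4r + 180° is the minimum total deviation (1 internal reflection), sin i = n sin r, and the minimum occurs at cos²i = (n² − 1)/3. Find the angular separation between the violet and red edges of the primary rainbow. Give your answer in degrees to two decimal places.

1.44°

At 428 nm (n = 1.341): cos²i = 0.26609 → i = 58.946°, r = 39.705°, D_min = 139.071°, rainbow angle = 40.929°.
At 692 nm (n = 1.331): cos²i = 0.25719 → i = 59.527°, r = 40.356°, D_min = 137.630°, rainbow angle = 42.370°.
Angular width = |40.929° − 42.370°| = 1.441°.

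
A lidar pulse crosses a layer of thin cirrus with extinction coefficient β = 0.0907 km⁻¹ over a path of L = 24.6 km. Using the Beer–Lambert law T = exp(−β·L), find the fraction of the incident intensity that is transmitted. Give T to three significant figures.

0.107

τ = β·L = 0.0907 × 24.6 = 2.2312.
T = exp(−2.2312) = 0.1074.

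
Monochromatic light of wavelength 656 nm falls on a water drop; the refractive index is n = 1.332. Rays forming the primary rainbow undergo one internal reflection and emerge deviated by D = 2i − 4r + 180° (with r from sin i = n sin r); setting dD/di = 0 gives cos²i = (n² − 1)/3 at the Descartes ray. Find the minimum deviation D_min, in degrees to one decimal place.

cos²i = (1.77422 − 1)/3 = 0.25807; i = arccos(0.50801) = 59.469°.
sin r = sin 59.469°/1.332 = 0.64666; r = 40.290°.
D_min = 2·59.469° − 4·40.290° + 180° = 137.776°.

137.8°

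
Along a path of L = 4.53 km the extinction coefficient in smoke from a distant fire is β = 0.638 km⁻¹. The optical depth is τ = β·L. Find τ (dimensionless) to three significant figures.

2.89

τ = β·L = 0.638 × 4.53 = 2.8901.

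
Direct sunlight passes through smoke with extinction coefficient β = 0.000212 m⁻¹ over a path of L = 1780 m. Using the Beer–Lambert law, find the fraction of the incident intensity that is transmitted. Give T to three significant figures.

0.686

τ = β·L = 0.000212 × 1780 = 0.3774.
T = exp(−0.3774) = 0.6857.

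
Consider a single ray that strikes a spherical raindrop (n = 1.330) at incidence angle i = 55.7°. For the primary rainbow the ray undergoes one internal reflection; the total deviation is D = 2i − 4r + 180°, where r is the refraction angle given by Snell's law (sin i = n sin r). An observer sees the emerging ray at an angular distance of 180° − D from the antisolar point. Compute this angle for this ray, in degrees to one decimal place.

42.2°

sin r = sin 55.7° / 1.330 = 0.8261/1.330 = 0.6211; r = 38.40°.
D = 2·55.7° − 4·38.40° + 180° = 111.40° − 153.59° + 180° = 137.81°.
Angle from antisolar point = 180° − D = 42.19°.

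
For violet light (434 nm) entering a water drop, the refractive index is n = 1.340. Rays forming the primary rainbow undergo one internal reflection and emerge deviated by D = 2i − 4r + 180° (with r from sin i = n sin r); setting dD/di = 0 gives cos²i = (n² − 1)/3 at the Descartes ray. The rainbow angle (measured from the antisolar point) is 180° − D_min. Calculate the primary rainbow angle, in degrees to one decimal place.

41.1°

cos²i = (1.79560 − 1)/3 = 0.26520; i = arccos(0.51498) = 59.004°.
sin r = sin 59.004°/1.340 = 0.63971; r = 39.770°.
D_min = 2·59.004° − 4·39.770° + 180° = 138.929°.
Rainbow angle = 180° − D_min = 41.071°.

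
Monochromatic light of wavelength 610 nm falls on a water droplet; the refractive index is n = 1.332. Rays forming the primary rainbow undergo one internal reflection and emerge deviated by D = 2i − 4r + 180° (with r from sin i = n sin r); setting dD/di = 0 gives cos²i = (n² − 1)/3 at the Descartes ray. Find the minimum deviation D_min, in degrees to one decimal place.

137.8°

cos²i = (1.77422 − 1)/3 = 0.25807; i = arccos(0.50801) = 59.469°.
sin r = sin 59.469°/1.332 = 0.64666; r = 40.290°.
D_min = 2·59.469° − 4·40.290° + 180° = 137.776°.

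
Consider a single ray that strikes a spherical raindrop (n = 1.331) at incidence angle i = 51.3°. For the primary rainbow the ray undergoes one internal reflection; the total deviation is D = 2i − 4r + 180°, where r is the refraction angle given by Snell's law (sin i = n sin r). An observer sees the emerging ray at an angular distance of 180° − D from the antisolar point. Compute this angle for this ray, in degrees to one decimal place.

sin r = sin 51.3° / 1.331 = 0.7804/1.331 = 0.5863; r = 35.90°.
D = 2·51.3° − 4·35.90° + 180° = 102.60° − 143.59° + 180° = 139.01°.
Angle from antisolar point = 180° − D = 40.99°.

41.0°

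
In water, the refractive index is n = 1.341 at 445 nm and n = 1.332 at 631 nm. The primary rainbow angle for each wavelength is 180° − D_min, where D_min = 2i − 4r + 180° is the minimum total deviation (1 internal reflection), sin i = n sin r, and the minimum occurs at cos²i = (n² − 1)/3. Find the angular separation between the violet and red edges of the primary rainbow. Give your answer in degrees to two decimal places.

At 445 nm (n = 1.341): cos²i = 0.26609 → i = 58.946°, r = 39.705°, D_min = 139.071°, rainbow angle = 40.929°.
At 631 nm (n = 1.332): cos²i = 0.25807 → i = 59.469°, r = 40.290°, D_min = 137.776°, rainbow angle = 42.224°.
Angular width = |40.929° − 42.224°| = 1.295°.

1.29°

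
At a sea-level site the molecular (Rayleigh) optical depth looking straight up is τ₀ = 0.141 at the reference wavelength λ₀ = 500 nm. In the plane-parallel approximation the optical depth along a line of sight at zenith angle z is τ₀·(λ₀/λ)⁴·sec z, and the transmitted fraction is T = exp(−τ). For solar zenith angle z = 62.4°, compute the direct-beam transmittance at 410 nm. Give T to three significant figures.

sec 62.4° = 2.1584.
τ = 0.141 × (500/410)⁴ × 2.1584 = 0.141 × 2.2118 × 2.1584 = 0.6731.
T = exp(−0.6731) = 0.5101.

0.510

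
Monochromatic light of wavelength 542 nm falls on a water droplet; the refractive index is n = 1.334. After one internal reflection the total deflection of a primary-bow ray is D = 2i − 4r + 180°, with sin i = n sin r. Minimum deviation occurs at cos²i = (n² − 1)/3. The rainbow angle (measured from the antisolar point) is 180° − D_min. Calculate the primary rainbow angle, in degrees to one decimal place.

41.9°

cos²i = (1.77956 − 1)/3 = 0.25985; i = arccos(0.50976) = 59.352°.
sin r = sin 59.352°/1.334 = 0.64492; r = 40.159°.
D_min = 2·59.352° − 4·40.159° + 180° = 138.067°.
Rainbow angle = 180° − D_min = 41.933°.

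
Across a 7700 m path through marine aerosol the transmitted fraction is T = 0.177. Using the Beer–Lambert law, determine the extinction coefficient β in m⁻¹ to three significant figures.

0.000225 m⁻¹

Beer–Lambert: T = exp(−βL) ⇒ β = −ln(T)/L = −ln(0.177)/7700 = 1.7316/7700 = 0.0002249 m⁻¹.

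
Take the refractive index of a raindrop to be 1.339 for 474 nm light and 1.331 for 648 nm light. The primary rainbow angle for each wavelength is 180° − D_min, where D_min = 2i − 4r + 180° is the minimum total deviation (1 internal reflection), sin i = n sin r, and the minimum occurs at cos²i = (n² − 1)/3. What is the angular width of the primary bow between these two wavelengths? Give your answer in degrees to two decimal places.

1.16°

At 474 nm (n = 1.339): cos²i = 0.26431 → i = 59.062°, r = 39.834°, D_min = 138.786°, rainbow angle = 41.214°.
At 648 nm (n = 1.331): cos²i = 0.25719 → i = 59.527°, r = 40.356°, D_min = 137.630°, rainbow angle = 42.370°.
Angular width = |41.214° − 42.370°| = 1.156°.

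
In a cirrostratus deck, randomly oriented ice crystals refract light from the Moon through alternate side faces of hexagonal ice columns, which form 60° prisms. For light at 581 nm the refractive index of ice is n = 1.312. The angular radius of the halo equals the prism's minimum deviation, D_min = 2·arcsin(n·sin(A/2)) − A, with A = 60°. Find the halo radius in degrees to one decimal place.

n·sin(A/2) = 1.312 × sin 30° = 1.312 × 0.5000 = 0.6560.
D_min = 2·arcsin(0.6560) − 60° = 2 × 40.996° − 60° = 21.991°.

22.0°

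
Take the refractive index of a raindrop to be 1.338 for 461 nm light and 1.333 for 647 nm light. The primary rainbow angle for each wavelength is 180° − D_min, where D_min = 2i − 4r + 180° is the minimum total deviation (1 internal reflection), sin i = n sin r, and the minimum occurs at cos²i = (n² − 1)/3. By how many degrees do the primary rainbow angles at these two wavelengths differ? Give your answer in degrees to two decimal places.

At 461 nm (n = 1.338): cos²i = 0.26341 → i = 59.120°, r = 39.899°, D_min = 138.643°, rainbow angle = 41.357°.
At 647 nm (n = 1.333): cos²i = 0.25896 → i = 59.410°, r = 40.225°, D_min = 137.922°, rainbow angle = 42.078°.
Angular width = |41.357° − 42.078°| = 0.722°.

0.72°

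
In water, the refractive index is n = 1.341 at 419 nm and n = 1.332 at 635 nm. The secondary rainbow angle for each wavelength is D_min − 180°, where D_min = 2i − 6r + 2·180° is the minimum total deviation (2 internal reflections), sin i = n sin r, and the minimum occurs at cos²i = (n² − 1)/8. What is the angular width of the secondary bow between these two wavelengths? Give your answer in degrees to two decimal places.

At 419 nm (n = 1.341): cos²i = 0.09979 → i = 71.586°, r = 45.034°, D_min = 232.966°, rainbow angle = 52.966°.
At 635 nm (n = 1.332): cos²i = 0.09678 → i = 71.875°, r = 45.520°, D_min = 230.628°, rainbow angle = 50.628°.
Angular width = |52.966° − 50.628°| = 2.337°.

2.34°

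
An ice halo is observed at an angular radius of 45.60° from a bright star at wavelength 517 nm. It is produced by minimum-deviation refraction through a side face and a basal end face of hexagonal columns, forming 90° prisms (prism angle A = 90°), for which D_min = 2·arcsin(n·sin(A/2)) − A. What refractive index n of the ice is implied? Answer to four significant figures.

1.309

Rearranging: n = sin((D_min + A)/2) / sin(A/2).
(D_min + A)/2 = (45.60° + 90°)/2 = 67.800°.
n = sin 67.800° / sin 45° = 0.9259 / 0.7071 = 1.3094.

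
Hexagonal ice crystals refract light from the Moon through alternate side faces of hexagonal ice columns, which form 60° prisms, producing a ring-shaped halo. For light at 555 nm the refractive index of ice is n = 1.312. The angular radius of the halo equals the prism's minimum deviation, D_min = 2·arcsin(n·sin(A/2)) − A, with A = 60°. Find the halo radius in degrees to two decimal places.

n·sin(A/2) = 1.312 × sin 30° = 1.312 × 0.5000 = 0.6560.
D_min = 2·arcsin(0.6560) − 60° = 2 × 40.996° − 60° = 21.991°.

21.99°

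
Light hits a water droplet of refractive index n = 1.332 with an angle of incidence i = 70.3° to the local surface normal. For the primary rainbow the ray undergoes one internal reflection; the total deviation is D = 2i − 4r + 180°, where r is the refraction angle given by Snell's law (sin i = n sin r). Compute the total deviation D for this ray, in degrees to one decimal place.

sin r = sin 70.3° / 1.332 = 0.9415/1.332 = 0.7068; r = 44.98°.
D = 2·70.3° − 4·44.98° + 180° = 140.60° − 179.90° + 180° = 140.70°.

140.7°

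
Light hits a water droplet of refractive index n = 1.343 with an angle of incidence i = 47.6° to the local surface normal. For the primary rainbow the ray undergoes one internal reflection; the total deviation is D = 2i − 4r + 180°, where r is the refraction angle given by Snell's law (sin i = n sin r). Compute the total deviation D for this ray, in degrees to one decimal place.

sin r = sin 47.6° / 1.343 = 0.7385/1.343 = 0.5499; r = 33.36°.
D = 2·47.6° − 4·33.36° + 180° = 95.20° − 133.43° + 180° = 141.77°.

141.8°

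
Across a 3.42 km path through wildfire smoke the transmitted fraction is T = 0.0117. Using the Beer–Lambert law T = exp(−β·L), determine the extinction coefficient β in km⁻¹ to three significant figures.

Beer–Lambert: T = exp(−βL) ⇒ β = −ln(T)/L = −ln(0.0117)/3.42 = 4.4482/3.42 = 1.301 km⁻¹.

1.30 km⁻¹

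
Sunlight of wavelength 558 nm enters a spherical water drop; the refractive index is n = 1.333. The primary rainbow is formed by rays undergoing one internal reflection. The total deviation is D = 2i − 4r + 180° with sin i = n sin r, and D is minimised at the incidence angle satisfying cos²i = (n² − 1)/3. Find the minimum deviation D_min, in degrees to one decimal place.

cos²i = (1.77689 − 1)/3 = 0.25896; i = arccos(0.50888) = 59.410°.
sin r = sin 59.410°/1.333 = 0.64579; r = 40.225°.
D_min = 2·59.410° − 4·40.225° + 180° = 137.922°.

137.9°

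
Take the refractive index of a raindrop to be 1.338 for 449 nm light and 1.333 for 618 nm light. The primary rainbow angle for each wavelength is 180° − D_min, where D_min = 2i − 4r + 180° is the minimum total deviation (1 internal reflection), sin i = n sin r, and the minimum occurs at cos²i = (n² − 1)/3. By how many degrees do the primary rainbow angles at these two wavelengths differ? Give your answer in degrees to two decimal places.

0.72°

At 449 nm (n = 1.338): cos²i = 0.26341 → i = 59.120°, r = 39.899°, D_min = 138.643°, rainbow angle = 41.357°.
At 618 nm (n = 1.333): cos²i = 0.25896 → i = 59.410°, r = 40.225°, D_min = 137.922°, rainbow angle = 42.078°.
Angular width = |41.357° − 42.078°| = 0.722°.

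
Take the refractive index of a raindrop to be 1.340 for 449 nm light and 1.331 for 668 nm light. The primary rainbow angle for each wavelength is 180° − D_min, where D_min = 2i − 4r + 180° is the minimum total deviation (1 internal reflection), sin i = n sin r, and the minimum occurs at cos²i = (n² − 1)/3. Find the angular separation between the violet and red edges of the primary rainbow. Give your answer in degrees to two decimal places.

At 449 nm (n = 1.340): cos²i = 0.26520 → i = 59.004°, r = 39.770°, D_min = 138.929°, rainbow angle = 41.071°.
At 668 nm (n = 1.331): cos²i = 0.25719 → i = 59.527°, r = 40.356°, D_min = 137.630°, rainbow angle = 42.370°.
Angular width = |41.071° − 42.370°| = 1.299°.

1.30°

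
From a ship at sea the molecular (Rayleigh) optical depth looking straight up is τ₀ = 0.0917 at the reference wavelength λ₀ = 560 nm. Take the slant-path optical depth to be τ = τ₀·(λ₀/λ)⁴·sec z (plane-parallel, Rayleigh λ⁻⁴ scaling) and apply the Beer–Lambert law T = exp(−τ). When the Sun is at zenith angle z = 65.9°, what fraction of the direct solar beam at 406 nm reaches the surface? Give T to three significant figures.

0.444

sec 65.9° = 2.4490.
τ = 0.0917 × (560/406)⁴ × 2.4490 = 0.0917 × 3.6195 × 2.4490 = 0.8128.
T = exp(−0.8128) = 0.4436.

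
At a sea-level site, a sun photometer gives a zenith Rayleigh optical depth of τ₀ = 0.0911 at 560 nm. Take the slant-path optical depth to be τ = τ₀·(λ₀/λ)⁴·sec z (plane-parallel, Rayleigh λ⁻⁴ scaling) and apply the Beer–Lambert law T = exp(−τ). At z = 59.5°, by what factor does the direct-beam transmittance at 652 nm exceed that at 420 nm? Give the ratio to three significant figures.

Airmass: sec 59.5° = 1.9703.
τ(652 nm) = 0.0911 × (560/652)⁴ × 1.9703 = 0.0911 × 0.5442 × 1.9703 = 0.0977.
τ(420 nm) = 0.0911 × (560/420)⁴ × 1.9703 = 0.0911 × 3.1605 × 1.9703 = 0.5673.
T(652)/T(420) = exp(τ_B − τ_A) = exp(0.4696) = 1.5994.

1.60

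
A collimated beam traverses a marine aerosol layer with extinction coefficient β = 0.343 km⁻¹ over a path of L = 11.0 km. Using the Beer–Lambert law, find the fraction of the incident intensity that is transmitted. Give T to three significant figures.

0.0230

τ = β·L = 0.343 × 11.0 = 3.7730.
T = exp(−3.7730) = 0.0230.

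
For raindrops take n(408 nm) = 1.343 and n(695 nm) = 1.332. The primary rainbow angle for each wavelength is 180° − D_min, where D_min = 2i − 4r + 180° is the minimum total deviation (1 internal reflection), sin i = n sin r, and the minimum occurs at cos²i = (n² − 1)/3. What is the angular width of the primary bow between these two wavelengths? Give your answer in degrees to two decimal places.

1.58°

At 408 nm (n = 1.343): cos²i = 0.26788 → i = 58.830°, r = 39.577°, D_min = 139.354°, rainbow angle = 40.646°.
At 695 nm (n = 1.332): cos²i = 0.25807 → i = 59.469°, r = 40.290°, D_min = 137.776°, rainbow angle = 42.224°.
Angular width = |40.646° − 42.224°| = 1.578°.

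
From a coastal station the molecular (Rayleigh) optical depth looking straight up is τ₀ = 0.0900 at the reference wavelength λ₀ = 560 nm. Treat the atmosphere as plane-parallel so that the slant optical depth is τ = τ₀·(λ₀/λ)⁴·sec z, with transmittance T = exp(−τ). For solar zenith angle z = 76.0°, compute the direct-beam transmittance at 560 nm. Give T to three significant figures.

sec 76.0° = 4.1336.
τ = 0.0900 × (560/560)⁴ × 4.1336 = 0.0900 × 1.0000 × 4.1336 = 0.3720.
T = exp(−0.3720) = 0.6893.

0.689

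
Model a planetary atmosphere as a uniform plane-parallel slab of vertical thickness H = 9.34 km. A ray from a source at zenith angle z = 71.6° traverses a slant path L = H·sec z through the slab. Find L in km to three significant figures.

29.6 km

sec z = 1/cos 71.6° = 3.1681.
L = 9.34 × 3.1681 = 29.590 km.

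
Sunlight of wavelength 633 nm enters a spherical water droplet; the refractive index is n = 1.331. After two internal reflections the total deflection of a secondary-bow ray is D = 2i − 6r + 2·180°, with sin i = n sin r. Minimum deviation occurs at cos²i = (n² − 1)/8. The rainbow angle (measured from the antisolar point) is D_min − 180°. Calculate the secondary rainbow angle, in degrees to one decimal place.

50.4°

cos²i = (1.77156 − 1)/8 = 0.09645; i = arccos(0.31056) = 71.907°.
sin r = sin 71.907°/1.331 = 0.71417; r = 45.575°.
D_min = 2·71.907° − 6·45.575° + 360° = 230.365°.
Rainbow angle = D_min − 180° = 50.365°.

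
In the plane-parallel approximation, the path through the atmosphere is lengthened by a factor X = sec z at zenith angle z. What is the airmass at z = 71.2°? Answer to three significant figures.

3.10

X = sec z = 1/cos 71.2° = 1/0.3223 = 3.1030.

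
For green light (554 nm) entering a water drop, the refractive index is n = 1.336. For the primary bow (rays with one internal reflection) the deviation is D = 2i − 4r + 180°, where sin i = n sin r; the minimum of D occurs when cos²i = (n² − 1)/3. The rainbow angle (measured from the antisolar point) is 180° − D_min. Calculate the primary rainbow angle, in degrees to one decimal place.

cos²i = (1.78490 − 1)/3 = 0.26163; i = arccos(0.51150) = 59.236°.
sin r = sin 59.236°/1.336 = 0.64318; r = 40.029°.
D_min = 2·59.236° − 4·40.029° + 180° = 138.356°.
Rainbow angle = 180° − D_min = 41.644°.

41.6°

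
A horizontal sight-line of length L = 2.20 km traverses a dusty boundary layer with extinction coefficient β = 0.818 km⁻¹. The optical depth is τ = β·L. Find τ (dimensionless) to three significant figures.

1.80

τ = β·L = 0.818 × 2.20 = 1.7996.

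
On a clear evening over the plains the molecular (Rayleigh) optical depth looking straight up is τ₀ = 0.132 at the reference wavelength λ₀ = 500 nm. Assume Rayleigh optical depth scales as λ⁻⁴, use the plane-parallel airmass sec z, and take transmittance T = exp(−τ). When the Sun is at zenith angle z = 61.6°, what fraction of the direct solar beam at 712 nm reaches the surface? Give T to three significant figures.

0.935

sec 61.6° = 2.1025.
τ = 0.132 × (500/712)⁴ × 2.1025 = 0.132 × 0.2432 × 2.1025 = 0.0675.
T = exp(−0.0675) = 0.9347.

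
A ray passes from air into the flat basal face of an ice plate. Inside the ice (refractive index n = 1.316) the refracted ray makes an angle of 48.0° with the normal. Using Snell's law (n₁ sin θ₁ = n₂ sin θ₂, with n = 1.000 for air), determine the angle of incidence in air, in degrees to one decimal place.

Snell: sin θ_i = n · sin θ_r = 1.316 × sin 48.0° = 1.316 × 0.7431 = 0.9780.
θ_i = arcsin(0.9780) = 77.95°.

78.0°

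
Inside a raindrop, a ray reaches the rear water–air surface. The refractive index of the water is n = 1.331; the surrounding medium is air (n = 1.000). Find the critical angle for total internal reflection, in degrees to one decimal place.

48.7°

sin θ_c = n_air / n = 1.000 / 1.331 = 0.7513.
θ_c = arcsin(0.7513) = 48.70°.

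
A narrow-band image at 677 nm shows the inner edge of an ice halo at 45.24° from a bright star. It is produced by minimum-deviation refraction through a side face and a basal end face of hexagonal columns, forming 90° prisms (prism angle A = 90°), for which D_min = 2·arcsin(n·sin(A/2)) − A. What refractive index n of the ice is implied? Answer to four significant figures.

Rearranging: n = sin((D_min + A)/2) / sin(A/2).
(D_min + A)/2 = (45.24° + 90°)/2 = 67.620°.
n = sin 67.620° / sin 45° = 0.9247 / 0.7071 = 1.3077.

1.308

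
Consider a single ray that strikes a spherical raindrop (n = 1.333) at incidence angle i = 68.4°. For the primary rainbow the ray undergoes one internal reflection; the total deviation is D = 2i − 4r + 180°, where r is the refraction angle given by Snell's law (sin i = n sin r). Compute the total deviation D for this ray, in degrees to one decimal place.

sin r = sin 68.4° / 1.333 = 0.9298/1.333 = 0.6975; r = 44.23°.
D = 2·68.4° − 4·44.23° + 180° = 136.80° − 176.91° + 180° = 139.89°.

139.9°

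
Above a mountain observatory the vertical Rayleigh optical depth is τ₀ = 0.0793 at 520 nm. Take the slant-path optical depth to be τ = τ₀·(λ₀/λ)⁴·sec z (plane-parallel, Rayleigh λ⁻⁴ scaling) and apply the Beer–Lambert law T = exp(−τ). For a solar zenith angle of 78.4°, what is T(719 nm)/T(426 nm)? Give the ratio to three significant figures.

2.15

Airmass: sec 78.4° = 4.9732.
τ(719 nm) = 0.0793 × (520/719)⁴ × 4.9732 = 0.0793 × 0.2736 × 4.9732 = 0.1079.
τ(426 nm) = 0.0793 × (520/426)⁴ × 4.9732 = 0.0793 × 2.2201 × 4.9732 = 0.8756.
T(719)/T(426) = exp(τ_B − τ_A) = exp(0.7677) = 2.1547.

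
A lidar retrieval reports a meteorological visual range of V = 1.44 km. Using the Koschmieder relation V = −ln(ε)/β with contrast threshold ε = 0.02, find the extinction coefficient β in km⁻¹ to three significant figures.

2.72 km⁻¹

β = −ln(0.02) / V = 3.912 / 1.44 = 2.7167 km⁻¹.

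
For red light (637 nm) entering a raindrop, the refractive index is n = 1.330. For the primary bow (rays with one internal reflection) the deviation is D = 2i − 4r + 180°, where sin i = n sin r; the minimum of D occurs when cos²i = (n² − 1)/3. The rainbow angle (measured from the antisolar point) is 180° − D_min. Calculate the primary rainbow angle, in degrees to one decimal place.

42.5°

cos²i = (1.76890 − 1)/3 = 0.25630; i = arccos(0.50626) = 59.585°.
sin r = sin 59.585°/1.330 = 0.64841; r = 40.422°.
D_min = 2·59.585° − 4·40.422° + 180° = 137.484°.
Rainbow angle = 180° − D_min = 42.516°.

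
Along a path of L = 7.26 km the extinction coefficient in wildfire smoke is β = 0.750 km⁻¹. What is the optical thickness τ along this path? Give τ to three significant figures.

τ = β·L = 0.750 × 7.26 = 5.4450.

5.45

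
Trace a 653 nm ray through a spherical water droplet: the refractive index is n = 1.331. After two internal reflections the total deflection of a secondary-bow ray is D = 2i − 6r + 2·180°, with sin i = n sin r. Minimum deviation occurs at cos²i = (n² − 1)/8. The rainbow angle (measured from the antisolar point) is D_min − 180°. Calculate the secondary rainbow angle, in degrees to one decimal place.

cos²i = (1.77156 − 1)/8 = 0.09645; i = arccos(0.31056) = 71.907°.
sin r = sin 71.907°/1.331 = 0.71417; r = 45.575°.
D_min = 2·71.907° − 6·45.575° + 360° = 230.365°.
Rainbow angle = D_min − 180° = 50.365°.

50.4°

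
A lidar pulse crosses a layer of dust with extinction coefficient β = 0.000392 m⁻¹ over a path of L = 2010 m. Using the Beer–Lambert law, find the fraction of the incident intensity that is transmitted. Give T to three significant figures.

τ = β·L = 0.000392 × 2010 = 0.7879.
T = exp(−0.7879) = 0.4548.

0.455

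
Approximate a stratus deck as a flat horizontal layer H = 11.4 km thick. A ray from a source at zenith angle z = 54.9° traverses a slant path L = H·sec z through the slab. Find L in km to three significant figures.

sec z = 1/cos 54.9° = 1.7391.
L = 11.4 × 1.7391 = 19.826 km.

19.8 km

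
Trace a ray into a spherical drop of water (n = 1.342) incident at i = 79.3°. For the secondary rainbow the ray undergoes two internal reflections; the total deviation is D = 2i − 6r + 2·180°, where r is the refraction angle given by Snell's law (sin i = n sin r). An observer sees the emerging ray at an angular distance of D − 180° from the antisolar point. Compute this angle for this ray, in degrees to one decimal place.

sin r = sin 79.3° / 1.342 = 0.9826/1.342 = 0.7322; r = 47.07°.
D = 2·79.3° − 6·47.07° + 2·180° = 158.60° − 282.43° + 360° = 236.17°.
Angle from antisolar point = D − 180° = 56.17°.

56.2°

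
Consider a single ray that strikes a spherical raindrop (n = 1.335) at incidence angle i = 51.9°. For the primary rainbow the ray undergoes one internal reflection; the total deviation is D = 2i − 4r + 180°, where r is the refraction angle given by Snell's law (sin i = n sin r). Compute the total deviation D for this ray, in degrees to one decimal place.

sin r = sin 51.9° / 1.335 = 0.7869/1.335 = 0.5895; r = 36.12°.
D = 2·51.9° − 4·36.12° + 180° = 103.80° − 144.48° + 180° = 139.32°.

139.3°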